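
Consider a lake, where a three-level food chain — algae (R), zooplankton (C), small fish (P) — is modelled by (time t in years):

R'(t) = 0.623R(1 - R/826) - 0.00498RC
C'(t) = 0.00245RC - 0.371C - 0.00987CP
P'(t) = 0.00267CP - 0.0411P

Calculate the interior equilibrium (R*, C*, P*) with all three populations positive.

From dP/dt = 0: 0.00267C* = 0.0411, so C* = 15.4.
From dR/dt = 0: 0.623(1 - R*/826) = 0.00498·15.4, giving R* = 826·(1 - 0.123) = 724.
From dC/dt = 0: 0.00245·724 - 0.371 = 0.00987P*, so P* = 1.4/0.00987 = 142.

R* ≈ 724, C* ≈ 15.4, P* ≈ 142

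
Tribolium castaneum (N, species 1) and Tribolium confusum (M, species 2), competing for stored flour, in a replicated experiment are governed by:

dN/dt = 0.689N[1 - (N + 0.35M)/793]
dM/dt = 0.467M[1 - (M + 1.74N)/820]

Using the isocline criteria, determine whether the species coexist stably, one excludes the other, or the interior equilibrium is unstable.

Compare the nullcline intercepts: K1/α12 = 793/0.35 = 2270 > K2 = 820; K2/α21 = 820/1.74 = 471 < K1 = 793.
Since the inequalities point opposite ways, species 1 can invade but species 2 cannot.

species 1 excludes species 2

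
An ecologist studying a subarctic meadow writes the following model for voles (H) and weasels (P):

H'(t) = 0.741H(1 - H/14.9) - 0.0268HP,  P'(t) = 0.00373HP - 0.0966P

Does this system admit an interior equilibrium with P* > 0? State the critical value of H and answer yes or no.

The predator equation gives dP/dt > 0 only when H > 0.0966/0.00373 = 25.9.
Without the predator, H → K = 14.9. Since 14.9 < 25.9, the predator cannot invade.

Threshold H = 25.9; K < 25.9, so no, the predator goes extinct.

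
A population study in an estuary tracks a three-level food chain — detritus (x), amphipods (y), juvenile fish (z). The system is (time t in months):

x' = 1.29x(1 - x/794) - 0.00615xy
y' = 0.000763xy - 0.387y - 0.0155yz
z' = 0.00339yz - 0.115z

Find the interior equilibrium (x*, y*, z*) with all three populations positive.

x* ≈ 666, y* ≈ 33.9, z* ≈ 7.8

From dz/dt = 0: 0.00339y* = 0.115, so y* = 33.9.
From dx/dt = 0: 1.29(1 - x*/794) = 0.00615·33.9, giving x* = 794·(1 - 0.162) = 666.
From dy/dt = 0: 0.000763·666 - 0.387 = 0.0155z*, so z* = 0.121/0.0155 = 7.8.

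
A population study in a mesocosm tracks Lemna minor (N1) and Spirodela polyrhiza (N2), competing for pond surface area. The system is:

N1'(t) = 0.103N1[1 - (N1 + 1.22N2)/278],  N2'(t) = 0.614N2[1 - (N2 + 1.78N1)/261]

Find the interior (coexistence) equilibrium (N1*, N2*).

Setting both brackets to zero gives the nullclines N1 + 1.22N2 = 278 and 1.78N1 + N2 = 261.
Substituting N2 = 261 - 1.78N1 into the first: N1(1 - 1.22·1.78) = 278 - 1.22·261.
So N1* = -40.4/-1.17 = 34.5, and then N2* = 261 - 1.78·34.5 = 200.

N1* ≈ 34.5, N2* ≈ 200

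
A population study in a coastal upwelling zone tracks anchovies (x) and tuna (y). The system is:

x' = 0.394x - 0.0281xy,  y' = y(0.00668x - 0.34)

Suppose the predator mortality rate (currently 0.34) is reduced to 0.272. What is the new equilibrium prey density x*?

At the interior fixed point, setting dy/dt = 0 with y > 0 fixes x* = (predator death rate)/(xy coefficient) — independent of the other coefficients.
With the change, x* = 0.272/0.00668 = 40.7; it falls from 50.9.

x* ≈ 40.7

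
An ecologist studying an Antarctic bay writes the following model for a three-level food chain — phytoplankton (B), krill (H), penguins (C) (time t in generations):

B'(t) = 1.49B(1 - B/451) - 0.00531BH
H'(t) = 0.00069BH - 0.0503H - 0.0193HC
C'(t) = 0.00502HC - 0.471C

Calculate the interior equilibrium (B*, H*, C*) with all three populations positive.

B* ≈ 300, H* ≈ 93.8, C* ≈ 8.13

From dC/dt = 0: 0.00502H* = 0.471, so H* = 93.8.
From dB/dt = 0: 1.49(1 - B*/451) = 0.00531·93.8, giving B* = 451·(1 - 0.334) = 300.
From dH/dt = 0: 0.00069·300 - 0.0503 = 0.0193C*, so C* = 0.157/0.0193 = 8.13.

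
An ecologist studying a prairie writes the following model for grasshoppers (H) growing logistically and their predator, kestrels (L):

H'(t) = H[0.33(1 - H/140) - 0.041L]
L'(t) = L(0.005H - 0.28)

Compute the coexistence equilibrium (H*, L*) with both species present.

H* ≈ 56, L* ≈ 4.83

From dL/dt = 0 with L > 0: 0.005H* = 0.28, so H* = 56.
Substitute into dH/dt = 0: 0.33(1 - 56/140) = 0.041L*.
The bracket is 0.6, giving L* = 0.198/0.041 = 4.83.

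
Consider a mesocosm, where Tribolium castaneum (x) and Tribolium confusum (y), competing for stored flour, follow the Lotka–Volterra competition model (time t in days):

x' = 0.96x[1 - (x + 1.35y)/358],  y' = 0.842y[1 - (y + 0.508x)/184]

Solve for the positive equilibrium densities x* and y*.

Setting both brackets to zero gives the nullclines x + 1.35y = 358 and 0.508x + y = 184.
Substituting y = 184 - 0.508x into the first: x(1 - 1.35·0.508) = 358 - 1.35·184.
So x* = 110/0.314 = 349, and then y* = 184 - 0.508·349 = 6.8.

x* ≈ 349, y* ≈ 6.8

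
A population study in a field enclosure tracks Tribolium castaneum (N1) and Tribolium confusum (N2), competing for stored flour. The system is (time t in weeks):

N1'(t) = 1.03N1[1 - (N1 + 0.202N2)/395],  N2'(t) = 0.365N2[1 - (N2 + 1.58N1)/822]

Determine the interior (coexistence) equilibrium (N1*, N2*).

N1* ≈ 336, N2* ≈ 291

Setting both brackets to zero gives the nullclines N1 + 0.202N2 = 395 and 1.58N1 + N2 = 822.
Substituting N2 = 822 - 1.58N1 into the first: N1(1 - 0.202·1.58) = 395 - 0.202·822.
So N1* = 229/0.681 = 336, and then N2* = 822 - 1.58·336 = 291.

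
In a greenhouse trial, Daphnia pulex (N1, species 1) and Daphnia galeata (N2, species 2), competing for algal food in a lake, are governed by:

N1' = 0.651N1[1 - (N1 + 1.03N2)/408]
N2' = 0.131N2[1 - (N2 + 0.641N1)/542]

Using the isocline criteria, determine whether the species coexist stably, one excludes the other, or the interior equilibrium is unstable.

species 2 excludes species 1

Compare the nullcline intercepts: K1/α12 = 408/1.03 = 396 < K2 = 542; K2/α21 = 542/0.641 = 846 > K1 = 408.
Since the inequalities point opposite ways, species 2 can invade but species 1 cannot.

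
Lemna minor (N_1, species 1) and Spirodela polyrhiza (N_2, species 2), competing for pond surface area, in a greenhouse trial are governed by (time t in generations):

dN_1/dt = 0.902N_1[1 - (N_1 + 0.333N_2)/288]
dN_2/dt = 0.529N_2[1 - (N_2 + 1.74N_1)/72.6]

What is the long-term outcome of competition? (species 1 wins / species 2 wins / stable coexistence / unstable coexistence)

species 1 excludes species 2

Compare the nullcline intercepts: K1/α12 = 288/0.333 = 865 > K2 = 72.6; K2/α21 = 72.6/1.74 = 41.7 < K1 = 288.
Since the inequalities point opposite ways, species 1 can invade but species 2 cannot.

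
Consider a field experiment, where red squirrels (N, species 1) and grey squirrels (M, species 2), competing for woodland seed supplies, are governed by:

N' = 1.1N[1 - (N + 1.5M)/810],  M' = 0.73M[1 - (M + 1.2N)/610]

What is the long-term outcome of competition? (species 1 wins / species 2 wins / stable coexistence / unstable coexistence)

Compare the nullcline intercepts: K1/α12 = 810/1.5 = 540 < K2 = 610; K2/α21 = 610/1.2 = 508 < K1 = 810.
Since both are reversed, neither can invade when rare; the interior point is a saddle.

unstable coexistence (outcome depends on initial conditions)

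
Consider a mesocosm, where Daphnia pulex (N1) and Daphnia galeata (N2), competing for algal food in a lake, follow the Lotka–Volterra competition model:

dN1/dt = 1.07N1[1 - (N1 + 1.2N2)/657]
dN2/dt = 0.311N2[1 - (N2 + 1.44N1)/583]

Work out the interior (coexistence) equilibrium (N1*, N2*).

Setting both brackets to zero gives the nullclines N1 + 1.2N2 = 657 and 1.44N1 + N2 = 583.
Substituting N2 = 583 - 1.44N1 into the first: N1(1 - 1.2·1.44) = 657 - 1.2·583.
So N1* = -42.6/-0.728 = 58.5, and then N2* = 583 - 1.44·58.5 = 499.

N1* ≈ 58.5, N2* ≈ 499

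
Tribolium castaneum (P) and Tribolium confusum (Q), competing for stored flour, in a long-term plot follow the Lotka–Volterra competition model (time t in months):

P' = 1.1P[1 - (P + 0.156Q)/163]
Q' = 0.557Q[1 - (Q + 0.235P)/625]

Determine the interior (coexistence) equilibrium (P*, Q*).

P* ≈ 68, Q* ≈ 609

Setting both brackets to zero gives the nullclines P + 0.156Q = 163 and 0.235P + Q = 625.
Substituting Q = 625 - 0.235P into the first: P(1 - 0.156·0.235) = 163 - 0.156·625.
So P* = 65.5/0.963 = 68, and then Q* = 625 - 0.235·68 = 609.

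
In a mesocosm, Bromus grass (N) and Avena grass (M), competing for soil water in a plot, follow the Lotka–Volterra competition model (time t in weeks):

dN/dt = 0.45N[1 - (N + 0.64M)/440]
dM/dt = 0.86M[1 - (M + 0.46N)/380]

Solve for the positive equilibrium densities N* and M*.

Setting both brackets to zero gives the nullclines N + 0.64M = 440 and 0.46N + M = 380.
Substituting M = 380 - 0.46N into the first: N(1 - 0.64·0.46) = 440 - 0.64·380.
So N* = 197/0.706 = 279, and then M* = 380 - 0.46·279 = 252.

N* ≈ 279, M* ≈ 252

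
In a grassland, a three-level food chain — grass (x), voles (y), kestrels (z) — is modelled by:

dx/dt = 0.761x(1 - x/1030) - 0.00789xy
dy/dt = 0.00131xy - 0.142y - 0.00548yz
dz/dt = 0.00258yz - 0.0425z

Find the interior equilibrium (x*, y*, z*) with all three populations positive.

From dz/dt = 0: 0.00258y* = 0.0425, so y* = 16.5.
From dx/dt = 0: 0.761(1 - x*/1030) = 0.00789·16.5, giving x* = 1030·(1 - 0.171) = 854.
From dy/dt = 0: 0.00131·854 - 0.142 = 0.00548z*, so z* = 0.977/0.00548 = 178.

x* ≈ 854, y* ≈ 16.5, z* ≈ 178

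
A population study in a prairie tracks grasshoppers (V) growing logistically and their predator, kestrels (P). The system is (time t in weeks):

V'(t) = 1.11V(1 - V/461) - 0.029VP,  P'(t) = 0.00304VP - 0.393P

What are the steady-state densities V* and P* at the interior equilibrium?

From dP/dt = 0 with P > 0: 0.00304V* = 0.393, so V* = 129.
Substitute into dV/dt = 0: 1.11(1 - 129/461) = 0.029P*.
The bracket is 0.72, giving P* = 0.799/0.029 = 27.5.

V* ≈ 129, P* ≈ 27.5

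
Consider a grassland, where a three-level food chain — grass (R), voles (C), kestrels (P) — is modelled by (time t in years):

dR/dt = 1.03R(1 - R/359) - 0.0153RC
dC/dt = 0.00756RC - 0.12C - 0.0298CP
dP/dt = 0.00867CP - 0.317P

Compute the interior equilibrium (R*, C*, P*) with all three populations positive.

R* ≈ 164, C* ≈ 36.6, P* ≈ 37.6

From dP/dt = 0: 0.00867C* = 0.317, so C* = 36.6.
From dR/dt = 0: 1.03(1 - R*/359) = 0.0153·36.6, giving R* = 359·(1 - 0.543) = 164.
From dC/dt = 0: 0.00756·164 - 0.12 = 0.0298P*, so P* = 1.12/0.0298 = 37.6.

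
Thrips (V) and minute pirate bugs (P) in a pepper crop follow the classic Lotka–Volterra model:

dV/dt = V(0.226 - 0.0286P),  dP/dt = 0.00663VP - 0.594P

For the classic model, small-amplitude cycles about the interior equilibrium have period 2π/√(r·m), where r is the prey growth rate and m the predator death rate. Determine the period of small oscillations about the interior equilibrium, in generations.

T ≈ 17.1 generations

Here r = 0.226 and m = 0.594, so r·m = 0.134.
ω = √0.134 = 0.366 per generation, hence T = 2π/ω ≈ 17.1 generations.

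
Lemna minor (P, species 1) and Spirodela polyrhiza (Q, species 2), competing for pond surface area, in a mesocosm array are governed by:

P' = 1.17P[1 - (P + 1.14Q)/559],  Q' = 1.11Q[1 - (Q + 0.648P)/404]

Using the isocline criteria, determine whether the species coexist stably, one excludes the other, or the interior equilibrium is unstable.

Compare the nullcline intercepts: K1/α12 = 559/1.14 = 490 > K2 = 404; K2/α21 = 404/0.648 = 623 > K1 = 559.
Since both inequalities hold, each species can invade when rare, so the interior equilibrium is stable.

stable coexistence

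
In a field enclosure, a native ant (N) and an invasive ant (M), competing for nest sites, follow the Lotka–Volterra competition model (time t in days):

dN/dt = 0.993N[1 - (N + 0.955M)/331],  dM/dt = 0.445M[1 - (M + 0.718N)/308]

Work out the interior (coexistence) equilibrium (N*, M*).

Setting both brackets to zero gives the nullclines N + 0.955M = 331 and 0.718N + M = 308.
Substituting M = 308 - 0.718N into the first: N(1 - 0.955·0.718) = 331 - 0.955·308.
So N* = 36.9/0.314 = 117, and then M* = 308 - 0.718·117 = 224.

N* ≈ 117, M* ≈ 224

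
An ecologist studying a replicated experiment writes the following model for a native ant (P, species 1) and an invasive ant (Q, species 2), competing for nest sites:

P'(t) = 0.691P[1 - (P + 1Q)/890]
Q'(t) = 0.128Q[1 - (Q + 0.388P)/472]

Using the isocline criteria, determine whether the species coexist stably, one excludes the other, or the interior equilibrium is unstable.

stable coexistence

Compare the nullcline intercepts: K1/α12 = 890/1 = 890 > K2 = 472; K2/α21 = 472/0.388 = 1220 > K1 = 890.
Since both inequalities hold, each species can invade when rare, so the interior equilibrium is stable.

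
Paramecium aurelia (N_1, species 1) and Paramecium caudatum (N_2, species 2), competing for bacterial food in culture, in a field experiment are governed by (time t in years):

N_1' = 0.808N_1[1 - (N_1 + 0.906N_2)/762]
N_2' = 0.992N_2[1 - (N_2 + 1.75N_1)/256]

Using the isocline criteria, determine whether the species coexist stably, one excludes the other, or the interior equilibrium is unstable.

Compare the nullcline intercepts: K1/α12 = 762/0.906 = 841 > K2 = 256; K2/α21 = 256/1.75 = 146 < K1 = 762.
Since the inequalities point opposite ways, species 1 can invade but species 2 cannot.

species 1 excludes species 2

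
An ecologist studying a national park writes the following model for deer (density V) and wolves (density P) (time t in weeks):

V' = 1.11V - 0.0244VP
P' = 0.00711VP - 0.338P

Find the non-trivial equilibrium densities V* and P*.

V* ≈ 47.5, P* ≈ 45.5

Set dP/dt = 0 with P > 0: 0.00711V - 0.338 = 0, so V* = 0.338/0.00711 = 47.5.
Set dV/dt = 0 with V > 0: 1.11 - 0.0244P = 0, so P* = 1.11/0.0244 = 45.5.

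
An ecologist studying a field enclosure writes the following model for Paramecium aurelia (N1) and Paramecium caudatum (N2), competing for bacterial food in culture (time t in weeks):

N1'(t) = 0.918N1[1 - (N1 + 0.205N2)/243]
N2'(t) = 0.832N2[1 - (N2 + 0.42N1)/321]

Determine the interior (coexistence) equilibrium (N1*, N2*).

N1* ≈ 194, N2* ≈ 240

Setting both brackets to zero gives the nullclines N1 + 0.205N2 = 243 and 0.42N1 + N2 = 321.
Substituting N2 = 321 - 0.42N1 into the first: N1(1 - 0.205·0.42) = 243 - 0.205·321.
So N1* = 177/0.914 = 194, and then N2* = 321 - 0.42·194 = 240.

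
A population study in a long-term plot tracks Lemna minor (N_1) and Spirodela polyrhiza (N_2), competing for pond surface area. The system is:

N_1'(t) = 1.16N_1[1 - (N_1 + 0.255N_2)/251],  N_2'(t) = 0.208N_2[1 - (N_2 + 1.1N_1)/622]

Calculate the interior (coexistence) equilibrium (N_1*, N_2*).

N_1* ≈ 128, N_2* ≈ 481

Setting both brackets to zero gives the nullclines N_1 + 0.255N_2 = 251 and 1.1N_1 + N_2 = 622.
Substituting N_2 = 622 - 1.1N_1 into the first: N_1(1 - 0.255·1.1) = 251 - 0.255·622.
So N_1* = 92.4/0.72 = 128, and then N_2* = 622 - 1.1·128 = 481.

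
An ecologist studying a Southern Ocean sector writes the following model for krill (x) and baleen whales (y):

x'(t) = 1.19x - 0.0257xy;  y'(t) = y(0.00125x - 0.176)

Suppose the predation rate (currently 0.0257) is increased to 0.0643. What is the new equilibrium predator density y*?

At the interior fixed point, setting dx/dt = 0 with x > 0 fixes y* = (prey growth rate)/(xy coefficient) — independent of the other coefficients.
With the change, y* = 1.19/0.0643 = 18.5; it falls from 46.3.

y* ≈ 18.5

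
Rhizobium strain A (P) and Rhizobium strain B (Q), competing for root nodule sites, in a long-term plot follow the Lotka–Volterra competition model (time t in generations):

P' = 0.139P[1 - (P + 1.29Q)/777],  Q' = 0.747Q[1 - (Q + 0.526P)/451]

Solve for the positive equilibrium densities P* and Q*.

P* ≈ 607, Q* ≈ 132

Setting both brackets to zero gives the nullclines P + 1.29Q = 777 and 0.526P + Q = 451.
Substituting Q = 451 - 0.526P into the first: P(1 - 1.29·0.526) = 777 - 1.29·451.
So P* = 195/0.321 = 607, and then Q* = 451 - 0.526·607 = 132.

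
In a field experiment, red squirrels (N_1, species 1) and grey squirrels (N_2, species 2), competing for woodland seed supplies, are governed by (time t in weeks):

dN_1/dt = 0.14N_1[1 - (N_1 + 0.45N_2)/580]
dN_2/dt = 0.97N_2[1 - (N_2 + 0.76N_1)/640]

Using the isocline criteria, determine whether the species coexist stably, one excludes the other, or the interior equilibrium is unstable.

Compare the nullcline intercepts: K1/α12 = 580/0.45 = 1290 > K2 = 640; K2/α21 = 640/0.76 = 842 > K1 = 580.
Since both inequalities hold, each species can invade when rare, so the interior equilibrium is stable.

stable coexistence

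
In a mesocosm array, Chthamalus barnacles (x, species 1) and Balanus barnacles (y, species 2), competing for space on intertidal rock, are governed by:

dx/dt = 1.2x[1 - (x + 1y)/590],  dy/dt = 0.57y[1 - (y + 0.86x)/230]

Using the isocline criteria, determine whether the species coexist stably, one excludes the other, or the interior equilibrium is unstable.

Compare the nullcline intercepts: K1/α12 = 590/1 = 590 > K2 = 230; K2/α21 = 230/0.86 = 267 < K1 = 590.
Since the inequalities point opposite ways, species 1 can invade but species 2 cannot.

species 1 excludes species 2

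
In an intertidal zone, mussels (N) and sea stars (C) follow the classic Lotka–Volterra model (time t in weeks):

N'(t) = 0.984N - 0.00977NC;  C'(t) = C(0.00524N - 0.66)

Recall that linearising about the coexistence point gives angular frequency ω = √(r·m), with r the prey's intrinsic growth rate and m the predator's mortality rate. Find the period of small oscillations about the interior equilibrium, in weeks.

T ≈ 7.8 weeks

Here r = 0.984 and m = 0.66, so r·m = 0.649.
ω = √0.649 = 0.806 per week, hence T = 2π/ω ≈ 7.8 weeks.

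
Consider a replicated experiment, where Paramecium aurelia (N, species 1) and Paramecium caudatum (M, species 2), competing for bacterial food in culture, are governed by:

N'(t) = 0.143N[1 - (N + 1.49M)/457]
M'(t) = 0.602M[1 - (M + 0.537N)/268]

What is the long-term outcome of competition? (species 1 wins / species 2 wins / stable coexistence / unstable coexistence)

stable coexistence

Compare the nullcline intercepts: K1/α12 = 457/1.49 = 307 > K2 = 268; K2/α21 = 268/0.537 = 499 > K1 = 457.
Since both inequalities hold, each species can invade when rare, so the interior equilibrium is stable.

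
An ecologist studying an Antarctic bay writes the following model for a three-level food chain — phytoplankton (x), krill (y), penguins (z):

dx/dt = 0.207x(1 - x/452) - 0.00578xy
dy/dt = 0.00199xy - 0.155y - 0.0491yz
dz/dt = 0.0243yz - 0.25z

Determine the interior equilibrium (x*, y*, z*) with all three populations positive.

From dz/dt = 0: 0.0243y* = 0.25, so y* = 10.3.
From dx/dt = 0: 0.207(1 - x*/452) = 0.00578·10.3, giving x* = 452·(1 - 0.287) = 322.
From dy/dt = 0: 0.00199·322 - 0.155 = 0.0491z*, so z* = 0.486/0.0491 = 9.9.

x* ≈ 322, y* ≈ 10.3, z* ≈ 9.9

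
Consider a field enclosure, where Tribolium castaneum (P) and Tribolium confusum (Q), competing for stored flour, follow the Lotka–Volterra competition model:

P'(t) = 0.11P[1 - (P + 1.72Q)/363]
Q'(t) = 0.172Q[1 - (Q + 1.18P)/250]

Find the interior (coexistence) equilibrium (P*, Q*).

P* ≈ 65.1, Q* ≈ 173

Setting both brackets to zero gives the nullclines P + 1.72Q = 363 and 1.18P + Q = 250.
Substituting Q = 250 - 1.18P into the first: P(1 - 1.72·1.18) = 363 - 1.72·250.
So P* = -67/-1.03 = 65.1, and then Q* = 250 - 1.18·65.1 = 173.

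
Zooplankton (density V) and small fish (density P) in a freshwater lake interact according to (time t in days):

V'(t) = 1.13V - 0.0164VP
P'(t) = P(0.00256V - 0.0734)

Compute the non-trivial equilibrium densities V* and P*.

V* ≈ 28.7, P* ≈ 68.9

Set dP/dt = 0 with P > 0: 0.00256V - 0.0734 = 0, so V* = 0.0734/0.00256 = 28.7.
Set dV/dt = 0 with V > 0: 1.13 - 0.0164P = 0, so P* = 1.13/0.0164 = 68.9.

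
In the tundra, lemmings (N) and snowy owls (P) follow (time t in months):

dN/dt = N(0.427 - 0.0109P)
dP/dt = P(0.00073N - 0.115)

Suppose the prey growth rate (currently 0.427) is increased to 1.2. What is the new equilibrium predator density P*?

P* ≈ 110

At the interior fixed point, setting dN/dt = 0 with N > 0 fixes P* = (prey growth rate)/(NP coefficient) — independent of the other coefficients.
With the change, P* = 1.2/0.0109 = 110; it rises from 39.2.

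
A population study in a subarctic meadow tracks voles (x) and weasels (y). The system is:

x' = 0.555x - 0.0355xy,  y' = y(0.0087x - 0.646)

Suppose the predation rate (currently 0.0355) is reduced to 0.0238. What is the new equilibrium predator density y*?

y* ≈ 23.3

At the interior fixed point, setting dx/dt = 0 with x > 0 fixes y* = (prey growth rate)/(xy coefficient) — independent of the other coefficients.
With the change, y* = 0.555/0.0238 = 23.3; it rises from 15.6.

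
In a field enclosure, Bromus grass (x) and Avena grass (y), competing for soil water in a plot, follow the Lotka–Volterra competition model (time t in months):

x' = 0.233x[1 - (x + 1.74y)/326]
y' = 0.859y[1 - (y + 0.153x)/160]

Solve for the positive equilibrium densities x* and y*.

x* ≈ 64.9, y* ≈ 150

Setting both brackets to zero gives the nullclines x + 1.74y = 326 and 0.153x + y = 160.
Substituting y = 160 - 0.153x into the first: x(1 - 1.74·0.153) = 326 - 1.74·160.
So x* = 47.6/0.734 = 64.9, and then y* = 160 - 0.153·64.9 = 150.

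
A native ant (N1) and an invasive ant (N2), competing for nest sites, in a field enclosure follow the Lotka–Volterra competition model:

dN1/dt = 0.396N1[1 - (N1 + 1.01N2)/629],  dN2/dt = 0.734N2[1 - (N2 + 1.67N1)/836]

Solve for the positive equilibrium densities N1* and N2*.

N1* ≈ 314, N2* ≈ 312

Setting both brackets to zero gives the nullclines N1 + 1.01N2 = 629 and 1.67N1 + N2 = 836.
Substituting N2 = 836 - 1.67N1 into the first: N1(1 - 1.01·1.67) = 629 - 1.01·836.
So N1* = -215/-0.687 = 314, and then N2* = 836 - 1.67·314 = 312.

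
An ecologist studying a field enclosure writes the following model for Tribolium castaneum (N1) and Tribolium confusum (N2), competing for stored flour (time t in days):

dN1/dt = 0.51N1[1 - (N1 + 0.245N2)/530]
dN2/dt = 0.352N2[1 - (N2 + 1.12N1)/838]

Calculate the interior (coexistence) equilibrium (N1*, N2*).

Setting both brackets to zero gives the nullclines N1 + 0.245N2 = 530 and 1.12N1 + N2 = 838.
Substituting N2 = 838 - 1.12N1 into the first: N1(1 - 0.245·1.12) = 530 - 0.245·838.
So N1* = 325/0.726 = 447, and then N2* = 838 - 1.12·447 = 337.

N1* ≈ 447, N2* ≈ 337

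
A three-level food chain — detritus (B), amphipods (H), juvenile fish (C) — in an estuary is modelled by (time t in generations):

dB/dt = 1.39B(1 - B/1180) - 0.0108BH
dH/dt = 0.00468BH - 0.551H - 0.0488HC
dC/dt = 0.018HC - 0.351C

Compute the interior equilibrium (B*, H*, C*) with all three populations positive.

From dC/dt = 0: 0.018H* = 0.351, so H* = 19.5.
From dB/dt = 0: 1.39(1 - B*/1180) = 0.0108·19.5, giving B* = 1180·(1 - 0.152) = 1000.
From dH/dt = 0: 0.00468·1000 - 0.551 = 0.0488C*, so C* = 4.13/0.0488 = 84.7.

B* ≈ 1000, H* ≈ 19.5, C* ≈ 84.7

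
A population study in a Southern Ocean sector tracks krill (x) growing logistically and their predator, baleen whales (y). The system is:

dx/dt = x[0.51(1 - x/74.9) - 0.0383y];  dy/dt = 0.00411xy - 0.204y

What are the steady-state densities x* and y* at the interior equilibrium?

x* ≈ 49.6, y* ≈ 4.49

From dy/dt = 0 with y > 0: 0.00411x* = 0.204, so x* = 49.6.
Substitute into dx/dt = 0: 0.51(1 - 49.6/74.9) = 0.0383y*.
The bracket is 0.337, giving y* = 0.172/0.0383 = 4.49.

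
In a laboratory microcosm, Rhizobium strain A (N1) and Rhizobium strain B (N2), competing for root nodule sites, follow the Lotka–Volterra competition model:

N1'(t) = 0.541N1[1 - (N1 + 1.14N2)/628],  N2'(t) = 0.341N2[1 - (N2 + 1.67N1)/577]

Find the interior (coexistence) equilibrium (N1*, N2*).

N1* ≈ 32.9, N2* ≈ 522

Setting both brackets to zero gives the nullclines N1 + 1.14N2 = 628 and 1.67N1 + N2 = 577.
Substituting N2 = 577 - 1.67N1 into the first: N1(1 - 1.14·1.67) = 628 - 1.14·577.
So N1* = -29.8/-0.904 = 32.9, and then N2* = 577 - 1.67·32.9 = 522.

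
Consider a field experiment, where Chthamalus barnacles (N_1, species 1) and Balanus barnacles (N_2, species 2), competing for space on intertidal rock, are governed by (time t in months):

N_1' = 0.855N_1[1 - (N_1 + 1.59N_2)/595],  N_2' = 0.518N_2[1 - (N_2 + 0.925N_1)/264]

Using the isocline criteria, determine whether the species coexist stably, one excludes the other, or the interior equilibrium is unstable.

species 1 excludes species 2

Compare the nullcline intercepts: K1/α12 = 595/1.59 = 374 > K2 = 264; K2/α21 = 264/0.925 = 285 < K1 = 595.
Since the inequalities point opposite ways, species 1 can invade but species 2 cannot.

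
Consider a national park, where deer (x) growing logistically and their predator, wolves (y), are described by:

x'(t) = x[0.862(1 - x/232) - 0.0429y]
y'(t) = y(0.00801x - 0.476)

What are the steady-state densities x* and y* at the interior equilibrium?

From dy/dt = 0 with y > 0: 0.00801x* = 0.476, so x* = 59.4.
Substitute into dx/dt = 0: 0.862(1 - 59.4/232) = 0.0429y*.
The bracket is 0.744, giving y* = 0.641/0.0429 = 14.9.

x* ≈ 59.4, y* ≈ 14.9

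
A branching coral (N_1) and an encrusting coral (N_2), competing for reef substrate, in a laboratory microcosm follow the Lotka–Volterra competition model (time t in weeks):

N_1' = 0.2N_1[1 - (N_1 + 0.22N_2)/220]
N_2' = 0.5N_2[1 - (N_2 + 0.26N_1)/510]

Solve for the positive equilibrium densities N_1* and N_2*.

Setting both brackets to zero gives the nullclines N_1 + 0.22N_2 = 220 and 0.26N_1 + N_2 = 510.
Substituting N_2 = 510 - 0.26N_1 into the first: N_1(1 - 0.22·0.26) = 220 - 0.22·510.
So N_1* = 108/0.943 = 114, and then N_2* = 510 - 0.26·114 = 480.

N_1* ≈ 114, N_2* ≈ 480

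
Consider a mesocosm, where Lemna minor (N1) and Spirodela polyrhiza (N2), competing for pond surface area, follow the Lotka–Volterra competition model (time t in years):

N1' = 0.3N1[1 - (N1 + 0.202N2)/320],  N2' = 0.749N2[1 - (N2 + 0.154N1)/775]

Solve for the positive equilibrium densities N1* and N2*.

N1* ≈ 169, N2* ≈ 749

Setting both brackets to zero gives the nullclines N1 + 0.202N2 = 320 and 0.154N1 + N2 = 775.
Substituting N2 = 775 - 0.154N1 into the first: N1(1 - 0.202·0.154) = 320 - 0.202·775.
So N1* = 163/0.969 = 169, and then N2* = 775 - 0.154·169 = 749.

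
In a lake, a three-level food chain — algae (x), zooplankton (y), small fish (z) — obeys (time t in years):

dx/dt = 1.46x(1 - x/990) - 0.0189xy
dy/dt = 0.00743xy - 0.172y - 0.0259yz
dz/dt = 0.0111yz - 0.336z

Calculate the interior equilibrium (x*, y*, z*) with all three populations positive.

From dz/dt = 0: 0.0111y* = 0.336, so y* = 30.3.
From dx/dt = 0: 1.46(1 - x*/990) = 0.0189·30.3, giving x* = 990·(1 - 0.392) = 602.
From dy/dt = 0: 0.00743·602 - 0.172 = 0.0259z*, so z* = 4.3/0.0259 = 166.

x* ≈ 602, y* ≈ 30.3, z* ≈ 166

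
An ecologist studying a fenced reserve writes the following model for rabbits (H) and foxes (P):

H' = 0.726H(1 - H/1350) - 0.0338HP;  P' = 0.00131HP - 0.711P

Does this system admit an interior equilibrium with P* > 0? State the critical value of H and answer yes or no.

The predator equation gives dP/dt > 0 only when H > 0.711/0.00131 = 543.
Without the predator, H → K = 1350. Since 1350 > 543, the predator can invade and persist.

Threshold H = 543; K > 543, so yes, the predator persists.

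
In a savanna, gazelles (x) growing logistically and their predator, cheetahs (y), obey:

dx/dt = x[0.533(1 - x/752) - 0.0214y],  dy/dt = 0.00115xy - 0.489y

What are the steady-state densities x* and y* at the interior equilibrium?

From dy/dt = 0 with y > 0: 0.00115x* = 0.489, so x* = 425.
Substitute into dx/dt = 0: 0.533(1 - 425/752) = 0.0214y*.
The bracket is 0.435, giving y* = 0.232/0.0214 = 10.8.

x* ≈ 425, y* ≈ 10.8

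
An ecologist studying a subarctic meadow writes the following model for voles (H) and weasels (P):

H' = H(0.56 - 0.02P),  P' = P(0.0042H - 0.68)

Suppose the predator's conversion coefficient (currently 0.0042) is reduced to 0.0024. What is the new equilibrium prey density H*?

H* ≈ 283

At the interior fixed point, setting dP/dt = 0 with P > 0 fixes H* = (predator death rate)/(HP coefficient) — independent of the other coefficients.
With the change, H* = 0.68/0.0024 = 283; it rises from 162.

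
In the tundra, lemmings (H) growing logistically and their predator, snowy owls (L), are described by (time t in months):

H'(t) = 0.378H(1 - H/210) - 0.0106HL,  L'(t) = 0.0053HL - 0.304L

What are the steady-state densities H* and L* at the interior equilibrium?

From dL/dt = 0 with L > 0: 0.0053H* = 0.304, so H* = 57.4.
Substitute into dH/dt = 0: 0.378(1 - 57.4/210) = 0.0106L*.
The bracket is 0.727, giving L* = 0.275/0.0106 = 25.9.

H* ≈ 57.4, L* ≈ 25.9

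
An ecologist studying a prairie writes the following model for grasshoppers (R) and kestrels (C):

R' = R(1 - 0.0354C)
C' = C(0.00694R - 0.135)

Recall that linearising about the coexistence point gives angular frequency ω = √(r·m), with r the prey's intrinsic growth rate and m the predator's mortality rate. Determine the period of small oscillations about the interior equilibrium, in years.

T ≈ 17.1 years

Here r = 1 and m = 0.135, so r·m = 0.135.
ω = √0.135 = 0.367 per year, hence T = 2π/ω ≈ 17.1 years.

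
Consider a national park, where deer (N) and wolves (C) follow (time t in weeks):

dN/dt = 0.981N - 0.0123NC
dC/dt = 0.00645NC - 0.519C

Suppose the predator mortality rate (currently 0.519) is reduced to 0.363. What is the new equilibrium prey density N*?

At the interior fixed point, setting dC/dt = 0 with C > 0 fixes N* = (predator death rate)/(NC coefficient) — independent of the other coefficients.
With the change, N* = 0.363/0.00645 = 56.3; it falls from 80.5.

N* ≈ 56.3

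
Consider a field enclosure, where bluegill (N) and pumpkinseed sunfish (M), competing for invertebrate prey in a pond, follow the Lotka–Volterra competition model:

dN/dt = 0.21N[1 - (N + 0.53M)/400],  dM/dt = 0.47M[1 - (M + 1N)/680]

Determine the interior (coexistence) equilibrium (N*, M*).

Setting both brackets to zero gives the nullclines N + 0.53M = 400 and 1N + M = 680.
Substituting M = 680 - 1N into the first: N(1 - 0.53·1) = 400 - 0.53·680.
So N* = 39.6/0.47 = 84.3, and then M* = 680 - 1·84.3 = 596.

N* ≈ 84.3, M* ≈ 596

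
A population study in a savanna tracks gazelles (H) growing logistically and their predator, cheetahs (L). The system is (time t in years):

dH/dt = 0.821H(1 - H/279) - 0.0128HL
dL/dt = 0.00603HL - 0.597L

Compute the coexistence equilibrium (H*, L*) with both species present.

From dL/dt = 0 with L > 0: 0.00603H* = 0.597, so H* = 99.
Substitute into dH/dt = 0: 0.821(1 - 99/279) = 0.0128L*.
The bracket is 0.645, giving L* = 0.53/0.0128 = 41.4.

H* ≈ 99, L* ≈ 41.4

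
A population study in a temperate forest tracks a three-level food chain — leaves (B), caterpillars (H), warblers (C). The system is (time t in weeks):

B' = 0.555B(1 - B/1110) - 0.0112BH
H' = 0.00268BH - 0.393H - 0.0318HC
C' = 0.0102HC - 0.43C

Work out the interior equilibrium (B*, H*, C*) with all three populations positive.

B* ≈ 166, H* ≈ 42.2, C* ≈ 1.61

From dC/dt = 0: 0.0102H* = 0.43, so H* = 42.2.
From dB/dt = 0: 0.555(1 - B*/1110) = 0.0112·42.2, giving B* = 1110·(1 - 0.851) = 166.
From dH/dt = 0: 0.00268·166 - 0.393 = 0.0318C*, so C* = 0.051/0.0318 = 1.61.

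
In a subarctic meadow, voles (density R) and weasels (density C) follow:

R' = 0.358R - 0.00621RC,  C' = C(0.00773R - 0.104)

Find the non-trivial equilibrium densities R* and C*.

R* ≈ 13.5, C* ≈ 57.6

Set dC/dt = 0 with C > 0: 0.00773R - 0.104 = 0, so R* = 0.104/0.00773 = 13.5.
Set dR/dt = 0 with R > 0: 0.358 - 0.00621C = 0, so C* = 0.358/0.00621 = 57.6.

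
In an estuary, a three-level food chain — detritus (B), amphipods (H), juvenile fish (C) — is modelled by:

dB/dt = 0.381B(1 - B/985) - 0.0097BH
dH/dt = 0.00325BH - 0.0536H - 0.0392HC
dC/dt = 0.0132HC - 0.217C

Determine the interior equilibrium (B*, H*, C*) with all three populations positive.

From dC/dt = 0: 0.0132H* = 0.217, so H* = 16.4.
From dB/dt = 0: 0.381(1 - B*/985) = 0.0097·16.4, giving B* = 985·(1 - 0.419) = 573.
From dH/dt = 0: 0.00325·573 - 0.0536 = 0.0392C*, so C* = 1.81/0.0392 = 46.1.

B* ≈ 573, H* ≈ 16.4, C* ≈ 46.1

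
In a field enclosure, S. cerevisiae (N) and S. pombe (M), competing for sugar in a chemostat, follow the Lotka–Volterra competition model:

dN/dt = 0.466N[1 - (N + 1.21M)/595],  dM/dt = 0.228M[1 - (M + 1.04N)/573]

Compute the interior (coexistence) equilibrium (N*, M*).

Setting both brackets to zero gives the nullclines N + 1.21M = 595 and 1.04N + M = 573.
Substituting M = 573 - 1.04N into the first: N(1 - 1.21·1.04) = 595 - 1.21·573.
So N* = -98.3/-0.258 = 381, and then M* = 573 - 1.04·381 = 177.

N* ≈ 381, M* ≈ 177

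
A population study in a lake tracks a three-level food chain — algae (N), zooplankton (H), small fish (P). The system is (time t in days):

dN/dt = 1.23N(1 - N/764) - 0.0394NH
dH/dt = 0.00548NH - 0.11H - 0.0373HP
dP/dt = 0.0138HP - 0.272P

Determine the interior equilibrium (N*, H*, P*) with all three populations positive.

From dP/dt = 0: 0.0138H* = 0.272, so H* = 19.7.
From dN/dt = 0: 1.23(1 - N*/764) = 0.0394·19.7, giving N* = 764·(1 - 0.631) = 282.
From dH/dt = 0: 0.00548·282 - 0.11 = 0.0373P*, so P* = 1.43/0.0373 = 38.4.

N* ≈ 282, H* ≈ 19.7, P* ≈ 38.4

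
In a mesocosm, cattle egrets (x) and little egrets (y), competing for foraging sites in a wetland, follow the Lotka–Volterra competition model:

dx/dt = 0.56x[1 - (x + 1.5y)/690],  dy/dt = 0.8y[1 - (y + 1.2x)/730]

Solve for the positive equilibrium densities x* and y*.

x* ≈ 506, y* ≈ 123

Setting both brackets to zero gives the nullclines x + 1.5y = 690 and 1.2x + y = 730.
Substituting y = 730 - 1.2x into the first: x(1 - 1.5·1.2) = 690 - 1.5·730.
So x* = -405/-0.8 = 506, and then y* = 730 - 1.2·506 = 123.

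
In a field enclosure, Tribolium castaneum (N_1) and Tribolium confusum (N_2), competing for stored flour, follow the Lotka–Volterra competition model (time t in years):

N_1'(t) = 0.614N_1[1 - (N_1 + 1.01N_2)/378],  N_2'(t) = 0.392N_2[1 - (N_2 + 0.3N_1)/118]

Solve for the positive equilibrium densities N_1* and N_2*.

N_1* ≈ 371, N_2* ≈ 6.6

Setting both brackets to zero gives the nullclines N_1 + 1.01N_2 = 378 and 0.3N_1 + N_2 = 118.
Substituting N_2 = 118 - 0.3N_1 into the first: N_1(1 - 1.01·0.3) = 378 - 1.01·118.
So N_1* = 259/0.697 = 371, and then N_2* = 118 - 0.3·371 = 6.6.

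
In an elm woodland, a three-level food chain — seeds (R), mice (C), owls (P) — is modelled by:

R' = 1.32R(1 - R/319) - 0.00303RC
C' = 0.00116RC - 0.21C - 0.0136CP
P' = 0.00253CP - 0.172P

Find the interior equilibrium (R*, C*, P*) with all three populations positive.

From dP/dt = 0: 0.00253C* = 0.172, so C* = 68.
From dR/dt = 0: 1.32(1 - R*/319) = 0.00303·68, giving R* = 319·(1 - 0.156) = 269.
From dC/dt = 0: 0.00116·269 - 0.21 = 0.0136P*, so P* = 0.102/0.0136 = 7.52.

R* ≈ 269, C* ≈ 68, P* ≈ 7.52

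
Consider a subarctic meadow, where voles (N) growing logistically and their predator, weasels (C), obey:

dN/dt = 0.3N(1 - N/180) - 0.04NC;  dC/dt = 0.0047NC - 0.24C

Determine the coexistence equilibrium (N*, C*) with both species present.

From dC/dt = 0 with C > 0: 0.0047N* = 0.24, so N* = 51.1.
Substitute into dN/dt = 0: 0.3(1 - 51.1/180) = 0.04C*.
The bracket is 0.716, giving C* = 0.215/0.04 = 5.37.

N* ≈ 51.1, C* ≈ 5.37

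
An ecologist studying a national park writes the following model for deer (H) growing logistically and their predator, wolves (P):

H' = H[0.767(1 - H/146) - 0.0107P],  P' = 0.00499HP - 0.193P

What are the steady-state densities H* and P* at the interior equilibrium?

H* ≈ 38.7, P* ≈ 52.7

From dP/dt = 0 with P > 0: 0.00499H* = 0.193, so H* = 38.7.
Substitute into dH/dt = 0: 0.767(1 - 38.7/146) = 0.0107P*.
The bracket is 0.735, giving P* = 0.564/0.0107 = 52.7.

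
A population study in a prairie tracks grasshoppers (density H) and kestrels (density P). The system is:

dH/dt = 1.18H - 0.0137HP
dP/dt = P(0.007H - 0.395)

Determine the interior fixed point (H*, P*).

H* ≈ 56.4, P* ≈ 86.1

Set dP/dt = 0 with P > 0: 0.007H - 0.395 = 0, so H* = 0.395/0.007 = 56.4.
Set dH/dt = 0 with H > 0: 1.18 - 0.0137P = 0, so P* = 1.18/0.0137 = 86.1.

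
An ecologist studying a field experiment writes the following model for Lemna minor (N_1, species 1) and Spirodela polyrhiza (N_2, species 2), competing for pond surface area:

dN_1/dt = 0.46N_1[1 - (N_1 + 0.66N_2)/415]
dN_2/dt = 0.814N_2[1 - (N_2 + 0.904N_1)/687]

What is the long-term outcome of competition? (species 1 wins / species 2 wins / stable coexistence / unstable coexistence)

Compare the nullcline intercepts: K1/α12 = 415/0.66 = 629 < K2 = 687; K2/α21 = 687/0.904 = 760 > K1 = 415.
Since the inequalities point opposite ways, species 2 can invade but species 1 cannot.

species 2 excludes species 1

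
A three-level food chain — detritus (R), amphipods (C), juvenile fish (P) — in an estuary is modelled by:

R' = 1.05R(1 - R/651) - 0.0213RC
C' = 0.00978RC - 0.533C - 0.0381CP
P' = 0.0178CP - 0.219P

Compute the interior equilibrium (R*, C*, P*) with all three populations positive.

R* ≈ 489, C* ≈ 12.3, P* ≈ 111

From dP/dt = 0: 0.0178C* = 0.219, so C* = 12.3.
From dR/dt = 0: 1.05(1 - R*/651) = 0.0213·12.3, giving R* = 651·(1 - 0.25) = 489.
From dC/dt = 0: 0.00978·489 - 0.533 = 0.0381P*, so P* = 4.24/0.0381 = 111.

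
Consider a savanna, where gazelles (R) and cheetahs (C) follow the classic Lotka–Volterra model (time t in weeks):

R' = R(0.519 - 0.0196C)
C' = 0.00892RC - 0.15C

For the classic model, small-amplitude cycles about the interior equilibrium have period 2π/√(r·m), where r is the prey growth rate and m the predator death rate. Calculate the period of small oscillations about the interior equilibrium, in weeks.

T ≈ 22.5 weeks

Here r = 0.519 and m = 0.15, so r·m = 0.0779.
ω = √0.0779 = 0.279 per week, hence T = 2π/ω ≈ 22.5 weeks.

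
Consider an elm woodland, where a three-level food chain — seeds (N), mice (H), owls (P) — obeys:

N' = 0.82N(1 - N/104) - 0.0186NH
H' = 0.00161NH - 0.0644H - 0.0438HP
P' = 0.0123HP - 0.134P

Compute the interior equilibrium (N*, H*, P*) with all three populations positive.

From dP/dt = 0: 0.0123H* = 0.134, so H* = 10.9.
From dN/dt = 0: 0.82(1 - N*/104) = 0.0186·10.9, giving N* = 104·(1 - 0.247) = 78.3.
From dH/dt = 0: 0.00161·78.3 - 0.0644 = 0.0438P*, so P* = 0.0617/0.0438 = 1.41.

N* ≈ 78.3, H* ≈ 10.9, P* ≈ 1.41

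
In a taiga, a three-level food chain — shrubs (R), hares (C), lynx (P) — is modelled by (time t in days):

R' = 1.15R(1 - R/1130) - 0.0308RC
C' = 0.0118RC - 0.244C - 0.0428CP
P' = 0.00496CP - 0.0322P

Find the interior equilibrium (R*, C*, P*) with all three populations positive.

R* ≈ 934, C* ≈ 6.49, P* ≈ 252

From dP/dt = 0: 0.00496C* = 0.0322, so C* = 6.49.
From dR/dt = 0: 1.15(1 - R*/1130) = 0.0308·6.49, giving R* = 1130·(1 - 0.174) = 934.
From dC/dt = 0: 0.0118·934 - 0.244 = 0.0428P*, so P* = 10.8/0.0428 = 252.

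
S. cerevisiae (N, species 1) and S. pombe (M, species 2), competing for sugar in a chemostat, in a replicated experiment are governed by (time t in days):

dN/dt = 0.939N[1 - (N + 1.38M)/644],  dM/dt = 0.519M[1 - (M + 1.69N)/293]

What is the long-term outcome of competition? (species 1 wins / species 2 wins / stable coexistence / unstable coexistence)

Compare the nullcline intercepts: K1/α12 = 644/1.38 = 467 > K2 = 293; K2/α21 = 293/1.69 = 173 < K1 = 644.
Since the inequalities point opposite ways, species 1 can invade but species 2 cannot.

species 1 excludes species 2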